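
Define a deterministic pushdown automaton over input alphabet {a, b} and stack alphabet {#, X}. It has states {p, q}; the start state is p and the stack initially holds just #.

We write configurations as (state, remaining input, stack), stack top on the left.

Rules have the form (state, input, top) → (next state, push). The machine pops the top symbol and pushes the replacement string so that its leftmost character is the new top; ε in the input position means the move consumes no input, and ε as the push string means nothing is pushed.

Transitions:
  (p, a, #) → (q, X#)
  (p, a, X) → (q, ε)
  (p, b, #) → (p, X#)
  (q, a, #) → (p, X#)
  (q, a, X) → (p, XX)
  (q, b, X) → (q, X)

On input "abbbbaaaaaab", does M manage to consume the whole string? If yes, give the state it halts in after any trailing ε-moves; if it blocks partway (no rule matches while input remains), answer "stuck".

q

(p, abbbbaaaaaab, #) ⊢ (q, bbbbaaaaaab, X#) ⊢ (q, bbbaaaaaab, X#) ⊢ (q, bbaaaaaab, X#) ⊢ (q, baaaaaab, X#) ⊢ (q, aaaaaab, X#) ⊢ (p, aaaaab, XX#) ⊢ (q, aaaab, X#) ⊢ (p, aaab, XX#) ⊢ (q, aab, X#) ⊢ (p, ab, XX#) ⊢ (q, b, X#) ⊢ (q, ε, X#)
All input consumed; M is in state q.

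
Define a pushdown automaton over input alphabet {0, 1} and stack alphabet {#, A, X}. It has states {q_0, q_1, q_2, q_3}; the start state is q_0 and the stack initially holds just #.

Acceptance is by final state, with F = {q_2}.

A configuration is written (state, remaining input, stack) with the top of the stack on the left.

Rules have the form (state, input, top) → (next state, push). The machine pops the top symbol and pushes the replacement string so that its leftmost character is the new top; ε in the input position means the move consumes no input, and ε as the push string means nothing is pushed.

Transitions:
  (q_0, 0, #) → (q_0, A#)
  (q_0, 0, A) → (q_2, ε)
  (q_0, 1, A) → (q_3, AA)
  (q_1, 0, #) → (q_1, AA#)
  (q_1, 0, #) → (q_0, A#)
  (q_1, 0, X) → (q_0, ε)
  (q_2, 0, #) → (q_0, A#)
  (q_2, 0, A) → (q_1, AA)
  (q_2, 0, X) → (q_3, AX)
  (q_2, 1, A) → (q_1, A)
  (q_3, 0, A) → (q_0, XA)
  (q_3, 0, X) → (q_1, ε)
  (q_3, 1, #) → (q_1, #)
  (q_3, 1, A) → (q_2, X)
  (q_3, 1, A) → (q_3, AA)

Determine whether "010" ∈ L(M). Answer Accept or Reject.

Reject

No computation consumes all input and reaches a final state.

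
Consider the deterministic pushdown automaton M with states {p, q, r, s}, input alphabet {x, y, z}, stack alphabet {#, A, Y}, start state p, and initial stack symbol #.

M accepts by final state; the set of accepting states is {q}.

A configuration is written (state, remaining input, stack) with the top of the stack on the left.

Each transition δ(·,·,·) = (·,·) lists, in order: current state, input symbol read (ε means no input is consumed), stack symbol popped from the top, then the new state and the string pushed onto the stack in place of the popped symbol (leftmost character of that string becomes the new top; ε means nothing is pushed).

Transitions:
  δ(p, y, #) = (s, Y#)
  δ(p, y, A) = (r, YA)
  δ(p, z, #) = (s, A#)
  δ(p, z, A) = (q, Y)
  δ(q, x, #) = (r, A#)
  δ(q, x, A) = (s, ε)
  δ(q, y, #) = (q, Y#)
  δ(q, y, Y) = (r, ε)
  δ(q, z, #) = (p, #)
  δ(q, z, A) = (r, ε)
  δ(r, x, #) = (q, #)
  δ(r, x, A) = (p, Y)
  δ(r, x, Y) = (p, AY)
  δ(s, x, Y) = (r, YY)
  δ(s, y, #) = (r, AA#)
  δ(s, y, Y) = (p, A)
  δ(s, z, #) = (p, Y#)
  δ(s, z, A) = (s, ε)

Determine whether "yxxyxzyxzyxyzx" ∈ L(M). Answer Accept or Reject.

(p, yxxyxzyxzyxyzx, #)
  read y, top #: go to s, push Y# → (s, xxyxzyxzyxyzx, Y#)
  read x, top Y: go to r, push YY → (r, xyxzyxzyxyzx, YY#)
  read x, top Y: go to p, push AY → (p, yxzyxzyxyzx, AYY#)
  read y, top A: go to r, push YA → (r, xzyxzyxyzx, YAYY#)
  read x, top Y: go to p, push AY → (p, zyxzyxyzx, AYAYY#)
  read z, top A: go to q, push Y → (q, yxzyxyzx, YYAYY#)
  read y, top Y: go to r, push ε → (r, xzyxyzx, YAYY#)
  read x, top Y: go to p, push AY → (p, zyxyzx, AYAYY#)
  read z, top A: go to q, push Y → (q, yxyzx, YYAYY#)
  read y, top Y: go to r, push ε → (r, xyzx, YAYY#)
  read x, top Y: go to p, push AY → (p, yzx, AYAYY#)
  read y, top A: go to r, push YA → (r, zx, YAYAYY#)
No transition applies at (r, zx, YAYAYY#); input not fully consumed.

Reject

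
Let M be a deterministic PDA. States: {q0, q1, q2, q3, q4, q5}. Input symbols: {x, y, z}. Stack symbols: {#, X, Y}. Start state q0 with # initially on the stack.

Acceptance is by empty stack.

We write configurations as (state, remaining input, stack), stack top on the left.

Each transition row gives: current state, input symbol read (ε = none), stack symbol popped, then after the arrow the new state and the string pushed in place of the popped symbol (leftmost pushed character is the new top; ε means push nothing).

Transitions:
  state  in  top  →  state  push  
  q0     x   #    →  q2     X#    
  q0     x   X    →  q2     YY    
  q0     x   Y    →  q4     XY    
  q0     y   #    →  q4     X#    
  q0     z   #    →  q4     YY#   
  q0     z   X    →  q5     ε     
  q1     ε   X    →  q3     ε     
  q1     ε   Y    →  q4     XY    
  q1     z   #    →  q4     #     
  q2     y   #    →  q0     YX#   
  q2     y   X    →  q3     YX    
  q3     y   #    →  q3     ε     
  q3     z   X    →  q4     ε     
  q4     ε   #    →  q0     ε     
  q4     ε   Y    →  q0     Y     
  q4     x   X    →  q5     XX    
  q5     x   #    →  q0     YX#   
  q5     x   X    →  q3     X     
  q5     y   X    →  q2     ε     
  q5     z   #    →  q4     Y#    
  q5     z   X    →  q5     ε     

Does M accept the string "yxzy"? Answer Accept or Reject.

Reject

(q0, yxzy, #)
  read y, top #: go to q4, push X# → (q4, xzy, X#)
  read x, top X: go to q5, push XX → (q5, zy, XX#)
  read z, top X: go to q5, push ε → (q5, y, X#)
  read y, top X: go to q2, push ε → (q2, ε, #)
All input consumed; stack is #, not empty, and no further ε-move applies.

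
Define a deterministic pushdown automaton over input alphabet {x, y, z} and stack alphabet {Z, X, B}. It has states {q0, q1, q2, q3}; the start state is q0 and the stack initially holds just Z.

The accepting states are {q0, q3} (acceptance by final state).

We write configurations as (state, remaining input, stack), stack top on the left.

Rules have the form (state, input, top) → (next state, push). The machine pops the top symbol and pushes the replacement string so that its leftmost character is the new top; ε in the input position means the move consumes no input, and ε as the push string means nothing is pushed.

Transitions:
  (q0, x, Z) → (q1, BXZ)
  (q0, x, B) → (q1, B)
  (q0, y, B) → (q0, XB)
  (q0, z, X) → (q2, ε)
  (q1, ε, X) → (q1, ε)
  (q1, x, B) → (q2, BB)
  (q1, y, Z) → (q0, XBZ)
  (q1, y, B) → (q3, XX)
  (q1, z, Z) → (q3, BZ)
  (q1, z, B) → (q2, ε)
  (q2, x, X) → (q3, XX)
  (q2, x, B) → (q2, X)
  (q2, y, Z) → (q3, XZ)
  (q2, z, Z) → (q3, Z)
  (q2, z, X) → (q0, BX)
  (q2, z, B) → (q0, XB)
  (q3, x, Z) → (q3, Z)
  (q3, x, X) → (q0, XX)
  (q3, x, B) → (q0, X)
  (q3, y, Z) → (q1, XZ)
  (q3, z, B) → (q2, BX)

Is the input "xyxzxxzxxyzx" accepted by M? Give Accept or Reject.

Reject

(q0, xyxzxxzxxyzx, Z) ⊢ (q1, yxzxxzxxyzx, BXZ) ⊢ (q3, xzxxzxxyzx, XXXZ) ⊢ (q0, zxxzxxyzx, XXXXZ) ⊢ (q2, xxzxxyzx, XXXZ) ⊢ (q3, xzxxyzx, XXXXZ) ⊢ (q0, zxxyzx, XXXXXZ) ⊢ (q2, xxyzx, XXXXZ) ⊢ (q3, xyzx, XXXXXZ) ⊢ (q0, yzx, XXXXXXZ)
No transition applies at (q0, yzx, XXXXXXZ); input not fully consumed.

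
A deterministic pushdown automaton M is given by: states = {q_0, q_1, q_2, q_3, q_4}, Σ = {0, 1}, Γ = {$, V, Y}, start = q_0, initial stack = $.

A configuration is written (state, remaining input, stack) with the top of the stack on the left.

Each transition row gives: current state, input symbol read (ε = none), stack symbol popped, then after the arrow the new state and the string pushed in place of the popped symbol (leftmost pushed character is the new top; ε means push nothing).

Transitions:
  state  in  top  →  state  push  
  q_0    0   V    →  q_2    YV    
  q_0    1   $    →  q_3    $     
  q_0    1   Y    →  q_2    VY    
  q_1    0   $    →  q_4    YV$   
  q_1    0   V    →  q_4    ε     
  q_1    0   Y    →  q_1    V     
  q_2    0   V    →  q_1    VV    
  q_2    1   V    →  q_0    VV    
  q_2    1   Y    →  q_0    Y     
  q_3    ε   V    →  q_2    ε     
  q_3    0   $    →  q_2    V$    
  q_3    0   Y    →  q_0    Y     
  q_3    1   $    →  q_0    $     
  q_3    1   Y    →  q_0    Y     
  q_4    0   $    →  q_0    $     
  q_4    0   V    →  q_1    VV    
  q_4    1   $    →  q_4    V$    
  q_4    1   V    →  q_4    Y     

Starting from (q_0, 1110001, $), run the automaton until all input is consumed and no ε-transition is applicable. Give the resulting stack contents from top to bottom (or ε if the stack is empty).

(q_0, 1110001, $) ⊢ (q_3, 110001, $) ⊢ (q_0, 10001, $) ⊢ (q_3, 0001, $) ⊢ (q_2, 001, V$) ⊢ (q_1, 01, VV$) ⊢ (q_4, 1, V$) ⊢ (q_4, ε, Y$)
All input consumed in state q_4 with stack Y$.

Y$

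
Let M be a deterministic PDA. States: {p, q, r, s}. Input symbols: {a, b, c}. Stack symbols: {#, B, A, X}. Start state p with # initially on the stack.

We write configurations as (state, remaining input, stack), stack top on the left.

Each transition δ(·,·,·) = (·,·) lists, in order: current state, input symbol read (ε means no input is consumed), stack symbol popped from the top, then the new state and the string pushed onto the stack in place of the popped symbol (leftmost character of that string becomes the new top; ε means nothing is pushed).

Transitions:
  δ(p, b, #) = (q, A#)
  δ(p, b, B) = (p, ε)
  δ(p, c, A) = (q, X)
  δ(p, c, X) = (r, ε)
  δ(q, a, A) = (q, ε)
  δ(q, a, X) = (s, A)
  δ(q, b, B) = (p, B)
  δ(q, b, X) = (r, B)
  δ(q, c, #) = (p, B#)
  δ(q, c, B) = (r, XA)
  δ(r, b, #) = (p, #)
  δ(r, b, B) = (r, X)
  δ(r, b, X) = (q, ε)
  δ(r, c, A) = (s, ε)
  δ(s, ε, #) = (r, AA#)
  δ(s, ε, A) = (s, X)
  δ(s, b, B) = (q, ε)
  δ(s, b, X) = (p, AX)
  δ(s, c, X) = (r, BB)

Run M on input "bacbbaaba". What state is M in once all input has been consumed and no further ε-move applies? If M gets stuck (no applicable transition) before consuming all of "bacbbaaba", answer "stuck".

stuck

(p, bacbbaaba, #) ⊢ (q, acbbaaba, A#) ⊢ (q, cbbaaba, #) ⊢ (p, bbaaba, B#) ⊢ (p, baaba, #) ⊢ (q, aaba, A#) ⊢ (q, aba, #)
No transition for (q, a, top #); M blocks with input aba remaining.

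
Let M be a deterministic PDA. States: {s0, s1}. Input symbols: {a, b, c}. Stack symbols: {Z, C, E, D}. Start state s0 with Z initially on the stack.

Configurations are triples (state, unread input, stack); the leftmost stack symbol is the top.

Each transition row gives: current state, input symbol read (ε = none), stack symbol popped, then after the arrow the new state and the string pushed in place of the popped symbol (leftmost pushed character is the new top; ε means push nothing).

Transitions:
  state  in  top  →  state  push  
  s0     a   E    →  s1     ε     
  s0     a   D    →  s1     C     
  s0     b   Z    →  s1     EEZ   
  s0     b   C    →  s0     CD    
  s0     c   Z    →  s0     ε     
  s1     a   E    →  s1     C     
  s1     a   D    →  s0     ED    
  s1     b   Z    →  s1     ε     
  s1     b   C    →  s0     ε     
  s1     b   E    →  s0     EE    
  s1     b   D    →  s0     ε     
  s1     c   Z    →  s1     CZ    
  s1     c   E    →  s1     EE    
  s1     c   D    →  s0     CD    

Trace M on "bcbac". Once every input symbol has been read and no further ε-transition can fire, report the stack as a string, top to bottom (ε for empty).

(s0, bcbac, Z) ⊢ (s1, cbac, EEZ) ⊢ (s1, bac, EEEZ) ⊢ (s0, ac, EEEEZ) ⊢ (s1, c, EEEZ) ⊢ (s1, ε, EEEEZ)
All input consumed in state s1 with stack EEEEZ.

EEEEZ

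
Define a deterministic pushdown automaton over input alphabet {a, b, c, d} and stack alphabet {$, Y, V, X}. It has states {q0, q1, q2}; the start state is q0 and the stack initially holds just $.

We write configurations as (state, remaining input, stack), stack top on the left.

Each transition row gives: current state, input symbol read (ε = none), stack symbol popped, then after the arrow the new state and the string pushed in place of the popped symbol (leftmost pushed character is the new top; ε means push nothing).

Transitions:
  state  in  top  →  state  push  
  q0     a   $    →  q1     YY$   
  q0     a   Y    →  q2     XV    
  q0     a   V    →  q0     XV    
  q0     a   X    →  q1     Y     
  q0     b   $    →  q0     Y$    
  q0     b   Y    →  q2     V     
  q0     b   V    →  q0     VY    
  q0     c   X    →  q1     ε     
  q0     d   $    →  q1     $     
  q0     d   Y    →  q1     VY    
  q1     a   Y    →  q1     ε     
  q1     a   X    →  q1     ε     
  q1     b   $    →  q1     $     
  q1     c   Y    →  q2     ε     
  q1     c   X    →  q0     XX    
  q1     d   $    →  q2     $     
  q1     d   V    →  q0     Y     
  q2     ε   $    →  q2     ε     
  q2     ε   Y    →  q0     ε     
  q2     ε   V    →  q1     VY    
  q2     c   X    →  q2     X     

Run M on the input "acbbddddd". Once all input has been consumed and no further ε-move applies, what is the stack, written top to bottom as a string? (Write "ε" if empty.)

(q0, acbbddddd, $)
  read a, top $: go to q1, push YY$ → (q1, cbbddddd, YY$)
  read c, top Y: go to q2, push ε → (q2, bbddddd, Y$)
  ε-move, top Y: go to q0, push ε → (q0, bbddddd, $)
  read b, top $: go to q0, push Y$ → (q0, bddddd, Y$)
  read b, top Y: go to q2, push V → (q2, ddddd, V$)
  ε-move, top V: go to q1, push VY → (q1, ddddd, VY$)
  read d, top V: go to q0, push Y → (q0, dddd, YY$)
  read d, top Y: go to q1, push VY → (q1, ddd, VYY$)
  read d, top V: go to q0, push Y → (q0, dd, YYY$)
  read d, top Y: go to q1, push VY → (q1, d, VYYY$)
  read d, top V: go to q0, push Y → (q0, ε, YYYY$)
All input consumed in state q0 with stack YYYY$.

YYYY$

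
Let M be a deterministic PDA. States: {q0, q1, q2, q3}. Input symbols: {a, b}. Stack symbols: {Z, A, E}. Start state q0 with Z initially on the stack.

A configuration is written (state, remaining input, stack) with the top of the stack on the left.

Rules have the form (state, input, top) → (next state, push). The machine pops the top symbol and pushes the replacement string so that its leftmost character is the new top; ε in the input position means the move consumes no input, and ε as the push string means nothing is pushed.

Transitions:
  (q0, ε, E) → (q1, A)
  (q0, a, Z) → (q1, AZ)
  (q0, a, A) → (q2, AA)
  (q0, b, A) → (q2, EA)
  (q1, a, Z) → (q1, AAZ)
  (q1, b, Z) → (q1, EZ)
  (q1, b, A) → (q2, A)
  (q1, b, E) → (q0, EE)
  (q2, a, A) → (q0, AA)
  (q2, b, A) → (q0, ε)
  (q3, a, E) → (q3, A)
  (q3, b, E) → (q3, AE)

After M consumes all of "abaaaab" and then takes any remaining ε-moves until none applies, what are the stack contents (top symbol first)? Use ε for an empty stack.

(q0, abaaaab, Z) ⊢ (q1, baaaab, AZ) ⊢ (q2, aaaab, AZ) ⊢ (q0, aaab, AAZ) ⊢ (q2, aab, AAAZ) ⊢ (q0, ab, AAAAZ) ⊢ (q2, b, AAAAAZ) ⊢ (q0, ε, AAAAZ)
All input consumed in state q0 with stack AAAAZ.

AAAAZ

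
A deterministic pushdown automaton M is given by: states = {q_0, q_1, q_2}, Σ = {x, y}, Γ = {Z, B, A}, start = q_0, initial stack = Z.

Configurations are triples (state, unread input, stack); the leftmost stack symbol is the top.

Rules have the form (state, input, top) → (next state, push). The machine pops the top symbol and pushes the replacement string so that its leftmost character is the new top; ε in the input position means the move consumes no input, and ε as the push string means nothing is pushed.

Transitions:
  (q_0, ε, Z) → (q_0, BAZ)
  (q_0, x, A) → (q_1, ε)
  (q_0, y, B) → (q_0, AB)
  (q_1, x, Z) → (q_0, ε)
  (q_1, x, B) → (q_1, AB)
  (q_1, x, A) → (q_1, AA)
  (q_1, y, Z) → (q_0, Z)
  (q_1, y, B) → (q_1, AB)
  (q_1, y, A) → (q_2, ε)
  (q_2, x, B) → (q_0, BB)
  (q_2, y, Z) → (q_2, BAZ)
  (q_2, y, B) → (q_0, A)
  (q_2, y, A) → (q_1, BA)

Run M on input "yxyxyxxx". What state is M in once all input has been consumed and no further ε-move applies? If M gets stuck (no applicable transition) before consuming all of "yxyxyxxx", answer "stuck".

stuck

(q_0, yxyxyxxx, Z) ⊢ (q_0, yxyxyxxx, BAZ) ⊢ (q_0, xyxyxxx, ABAZ) ⊢ (q_1, yxyxxx, BAZ) ⊢ (q_1, xyxxx, ABAZ) ⊢ (q_1, yxxx, AABAZ) ⊢ (q_2, xxx, ABAZ)
No transition for (q_2, x, top A); M blocks with input xxx remaining.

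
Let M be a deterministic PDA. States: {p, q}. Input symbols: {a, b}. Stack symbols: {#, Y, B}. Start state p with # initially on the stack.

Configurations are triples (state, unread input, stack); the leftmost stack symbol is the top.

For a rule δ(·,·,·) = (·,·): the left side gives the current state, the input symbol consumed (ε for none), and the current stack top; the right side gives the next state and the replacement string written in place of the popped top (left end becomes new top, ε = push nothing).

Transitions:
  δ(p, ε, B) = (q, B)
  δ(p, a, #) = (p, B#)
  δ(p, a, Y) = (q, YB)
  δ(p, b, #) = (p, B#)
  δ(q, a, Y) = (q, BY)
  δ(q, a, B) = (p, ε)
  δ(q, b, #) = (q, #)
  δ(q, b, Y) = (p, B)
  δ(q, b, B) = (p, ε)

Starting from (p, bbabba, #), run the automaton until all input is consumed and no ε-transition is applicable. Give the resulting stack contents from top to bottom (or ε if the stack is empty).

(p, bbabba, #)
  read b, top #: go to p, push B# → (p, babba, B#)
  ε-move, top B: go to q, push B → (q, babba, B#)
  read b, top B: go to p, push ε → (p, abba, #)
  read a, top #: go to p, push B# → (p, bba, B#)
  ε-move, top B: go to q, push B → (q, bba, B#)
  read b, top B: go to p, push ε → (p, ba, #)
  read b, top #: go to p, push B# → (p, a, B#)
  ε-move, top B: go to q, push B → (q, a, B#)
  read a, top B: go to p, push ε → (p, ε, #)
All input consumed in state p with stack #.

#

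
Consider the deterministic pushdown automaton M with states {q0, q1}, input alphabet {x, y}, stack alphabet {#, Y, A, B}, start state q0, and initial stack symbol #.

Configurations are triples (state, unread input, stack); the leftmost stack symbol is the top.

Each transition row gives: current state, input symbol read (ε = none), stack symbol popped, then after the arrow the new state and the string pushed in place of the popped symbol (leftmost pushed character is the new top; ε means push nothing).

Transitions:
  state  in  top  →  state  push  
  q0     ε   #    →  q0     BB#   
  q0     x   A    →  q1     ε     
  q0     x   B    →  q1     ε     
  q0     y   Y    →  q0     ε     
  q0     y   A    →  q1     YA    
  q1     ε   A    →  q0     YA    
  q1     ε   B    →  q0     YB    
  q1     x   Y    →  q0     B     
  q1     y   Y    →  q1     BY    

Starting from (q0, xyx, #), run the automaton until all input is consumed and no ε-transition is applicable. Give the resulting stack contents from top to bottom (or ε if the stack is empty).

(q0, xyx, #)
  ε-move, top #: go to q0, push BB# → (q0, xyx, BB#)
  read x, top B: go to q1, push ε → (q1, yx, B#)
  ε-move, top B: go to q0, push YB → (q0, yx, YB#)
  read y, top Y: go to q0, push ε → (q0, x, B#)
  read x, top B: go to q1, push ε → (q1, ε, #)
All input consumed in state q1 with stack #.

#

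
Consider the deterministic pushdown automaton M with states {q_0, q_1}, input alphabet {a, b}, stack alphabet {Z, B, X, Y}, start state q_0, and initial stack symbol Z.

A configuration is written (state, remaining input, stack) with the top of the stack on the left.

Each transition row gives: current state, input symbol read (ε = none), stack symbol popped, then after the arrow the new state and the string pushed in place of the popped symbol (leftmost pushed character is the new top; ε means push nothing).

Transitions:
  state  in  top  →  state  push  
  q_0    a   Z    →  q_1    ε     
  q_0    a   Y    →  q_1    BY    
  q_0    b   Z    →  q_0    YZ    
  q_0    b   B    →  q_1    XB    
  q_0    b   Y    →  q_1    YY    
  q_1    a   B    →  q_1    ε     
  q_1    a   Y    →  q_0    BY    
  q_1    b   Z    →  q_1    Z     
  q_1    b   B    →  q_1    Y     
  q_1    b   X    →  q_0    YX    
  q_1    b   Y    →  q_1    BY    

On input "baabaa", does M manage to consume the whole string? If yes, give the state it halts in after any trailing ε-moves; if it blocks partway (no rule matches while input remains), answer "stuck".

q_0

(q_0, baabaa, Z) ⊢ (q_0, aabaa, YZ) ⊢ (q_1, abaa, BYZ) ⊢ (q_1, baa, YZ) ⊢ (q_1, aa, BYZ) ⊢ (q_1, a, YZ) ⊢ (q_0, ε, BYZ)
All input consumed; M is in state q_0.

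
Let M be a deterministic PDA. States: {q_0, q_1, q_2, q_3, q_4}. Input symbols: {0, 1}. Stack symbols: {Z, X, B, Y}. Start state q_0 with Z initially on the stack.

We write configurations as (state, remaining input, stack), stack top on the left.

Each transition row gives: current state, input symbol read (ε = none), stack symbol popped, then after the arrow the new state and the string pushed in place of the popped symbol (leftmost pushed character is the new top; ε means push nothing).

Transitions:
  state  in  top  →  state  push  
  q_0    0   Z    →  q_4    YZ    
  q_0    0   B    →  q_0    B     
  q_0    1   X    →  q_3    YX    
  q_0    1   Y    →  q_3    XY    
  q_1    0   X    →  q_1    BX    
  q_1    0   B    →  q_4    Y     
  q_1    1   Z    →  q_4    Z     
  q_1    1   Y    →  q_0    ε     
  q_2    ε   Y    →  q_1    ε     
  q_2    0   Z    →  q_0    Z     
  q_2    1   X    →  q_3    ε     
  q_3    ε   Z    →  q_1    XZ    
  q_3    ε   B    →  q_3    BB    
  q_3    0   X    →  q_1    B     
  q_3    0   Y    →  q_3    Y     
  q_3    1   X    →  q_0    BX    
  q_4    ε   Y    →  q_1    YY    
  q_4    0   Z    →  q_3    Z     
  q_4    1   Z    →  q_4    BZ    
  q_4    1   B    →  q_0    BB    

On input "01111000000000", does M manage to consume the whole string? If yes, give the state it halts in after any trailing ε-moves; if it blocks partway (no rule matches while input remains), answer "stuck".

(q_0, 01111000000000, Z) ⊢ (q_4, 1111000000000, YZ) ⊢ (q_1, 1111000000000, YYZ) ⊢ (q_0, 111000000000, YZ) ⊢ (q_3, 11000000000, XYZ) ⊢ (q_0, 1000000000, BXYZ)
No transition for (q_0, 1, top B); M blocks with input 1000000000 remaining.

stuck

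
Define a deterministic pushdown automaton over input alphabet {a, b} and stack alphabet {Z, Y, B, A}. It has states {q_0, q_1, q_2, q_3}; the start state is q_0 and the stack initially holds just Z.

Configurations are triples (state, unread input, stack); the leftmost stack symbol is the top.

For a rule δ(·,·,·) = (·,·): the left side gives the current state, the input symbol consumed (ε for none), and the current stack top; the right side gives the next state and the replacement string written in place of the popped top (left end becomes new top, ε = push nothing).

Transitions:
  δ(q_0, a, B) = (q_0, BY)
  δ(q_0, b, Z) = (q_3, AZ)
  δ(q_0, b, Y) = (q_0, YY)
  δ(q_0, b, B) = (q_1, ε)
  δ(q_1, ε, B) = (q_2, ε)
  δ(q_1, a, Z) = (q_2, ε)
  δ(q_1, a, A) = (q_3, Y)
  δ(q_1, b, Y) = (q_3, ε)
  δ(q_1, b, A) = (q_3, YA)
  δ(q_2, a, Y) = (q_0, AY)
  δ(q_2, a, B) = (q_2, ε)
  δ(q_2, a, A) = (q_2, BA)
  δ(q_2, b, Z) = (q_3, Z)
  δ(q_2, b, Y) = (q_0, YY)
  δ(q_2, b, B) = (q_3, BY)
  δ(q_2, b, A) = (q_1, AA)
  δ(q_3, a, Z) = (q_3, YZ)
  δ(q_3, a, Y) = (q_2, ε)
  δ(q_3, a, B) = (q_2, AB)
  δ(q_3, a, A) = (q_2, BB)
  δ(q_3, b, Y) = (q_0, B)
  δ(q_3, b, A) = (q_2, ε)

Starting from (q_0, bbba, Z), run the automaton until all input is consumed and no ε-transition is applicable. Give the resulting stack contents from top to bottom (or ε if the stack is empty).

YZ

(q_0, bbba, Z) ⊢ (q_3, bba, AZ) ⊢ (q_2, ba, Z) ⊢ (q_3, a, Z) ⊢ (q_3, ε, YZ)
All input consumed in state q_3 with stack YZ.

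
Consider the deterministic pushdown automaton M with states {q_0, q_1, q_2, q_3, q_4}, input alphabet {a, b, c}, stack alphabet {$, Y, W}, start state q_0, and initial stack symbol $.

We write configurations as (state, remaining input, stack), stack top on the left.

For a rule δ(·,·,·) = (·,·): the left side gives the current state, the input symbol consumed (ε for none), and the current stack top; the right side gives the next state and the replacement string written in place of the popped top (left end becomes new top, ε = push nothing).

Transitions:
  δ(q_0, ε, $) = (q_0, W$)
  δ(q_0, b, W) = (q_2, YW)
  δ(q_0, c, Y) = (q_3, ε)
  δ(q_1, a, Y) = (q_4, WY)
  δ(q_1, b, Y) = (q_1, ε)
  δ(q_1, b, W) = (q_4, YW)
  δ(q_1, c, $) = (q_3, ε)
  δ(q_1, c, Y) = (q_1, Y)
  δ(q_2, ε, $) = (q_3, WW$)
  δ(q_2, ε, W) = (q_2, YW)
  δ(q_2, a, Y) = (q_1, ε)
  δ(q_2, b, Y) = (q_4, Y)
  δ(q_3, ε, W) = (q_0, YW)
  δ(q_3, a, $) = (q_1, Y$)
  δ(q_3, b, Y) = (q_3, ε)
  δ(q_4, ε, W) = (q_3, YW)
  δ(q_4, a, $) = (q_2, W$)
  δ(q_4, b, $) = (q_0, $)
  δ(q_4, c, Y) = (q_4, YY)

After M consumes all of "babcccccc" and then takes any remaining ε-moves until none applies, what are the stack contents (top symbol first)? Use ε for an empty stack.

YYYYYYYW$

(q_0, babcccccc, $) ⊢ (q_0, babcccccc, W$) ⊢ (q_2, abcccccc, YW$) ⊢ (q_1, bcccccc, W$) ⊢ (q_4, cccccc, YW$) ⊢ (q_4, ccccc, YYW$) ⊢ (q_4, cccc, YYYW$) ⊢ (q_4, ccc, YYYYW$) ⊢ (q_4, cc, YYYYYW$) ⊢ (q_4, c, YYYYYYW$) ⊢ (q_4, ε, YYYYYYYW$)
All input consumed in state q_4 with stack YYYYYYYW$.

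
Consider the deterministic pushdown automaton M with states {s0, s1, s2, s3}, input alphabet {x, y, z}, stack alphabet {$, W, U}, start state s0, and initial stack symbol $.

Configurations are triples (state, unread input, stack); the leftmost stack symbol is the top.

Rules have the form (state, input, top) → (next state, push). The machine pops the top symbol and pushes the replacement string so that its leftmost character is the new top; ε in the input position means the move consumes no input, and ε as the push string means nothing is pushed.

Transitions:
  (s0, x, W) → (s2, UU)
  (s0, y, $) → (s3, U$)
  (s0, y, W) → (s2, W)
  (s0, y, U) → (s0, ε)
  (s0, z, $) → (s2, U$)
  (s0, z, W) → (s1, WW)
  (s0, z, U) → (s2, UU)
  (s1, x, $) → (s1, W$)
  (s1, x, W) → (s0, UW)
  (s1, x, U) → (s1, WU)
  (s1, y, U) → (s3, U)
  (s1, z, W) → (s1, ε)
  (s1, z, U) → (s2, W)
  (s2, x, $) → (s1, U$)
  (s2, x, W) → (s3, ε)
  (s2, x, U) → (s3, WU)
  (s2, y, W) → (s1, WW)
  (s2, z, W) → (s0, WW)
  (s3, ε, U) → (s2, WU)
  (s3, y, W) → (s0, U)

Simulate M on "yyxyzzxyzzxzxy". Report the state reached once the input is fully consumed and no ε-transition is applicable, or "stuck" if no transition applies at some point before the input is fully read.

(s0, yyxyzzxyzzxzxy, $)
  read y, top $: go to s3, push U$ → (s3, yxyzzxyzzxzxy, U$)
  ε-move, top U: go to s2, push WU → (s2, yxyzzxyzzxzxy, WU$)
  read y, top W: go to s1, push WW → (s1, xyzzxyzzxzxy, WWU$)
  read x, top W: go to s0, push UW → (s0, yzzxyzzxzxy, UWWU$)
  read y, top U: go to s0, push ε → (s0, zzxyzzxzxy, WWU$)
  read z, top W: go to s1, push WW → (s1, zxyzzxzxy, WWWU$)
  read z, top W: go to s1, push ε → (s1, xyzzxzxy, WWU$)
  read x, top W: go to s0, push UW → (s0, yzzxzxy, UWWU$)
  read y, top U: go to s0, push ε → (s0, zzxzxy, WWU$)
  read z, top W: go to s1, push WW → (s1, zxzxy, WWWU$)
  read z, top W: go to s1, push ε → (s1, xzxy, WWU$)
  read x, top W: go to s0, push UW → (s0, zxy, UWWU$)
  read z, top U: go to s2, push UU → (s2, xy, UUWWU$)
  read x, top U: go to s3, push WU → (s3, y, WUUWWU$)
  read y, top W: go to s0, push U → (s0, ε, UUUWWU$)
All input consumed; M is in state s0.

s0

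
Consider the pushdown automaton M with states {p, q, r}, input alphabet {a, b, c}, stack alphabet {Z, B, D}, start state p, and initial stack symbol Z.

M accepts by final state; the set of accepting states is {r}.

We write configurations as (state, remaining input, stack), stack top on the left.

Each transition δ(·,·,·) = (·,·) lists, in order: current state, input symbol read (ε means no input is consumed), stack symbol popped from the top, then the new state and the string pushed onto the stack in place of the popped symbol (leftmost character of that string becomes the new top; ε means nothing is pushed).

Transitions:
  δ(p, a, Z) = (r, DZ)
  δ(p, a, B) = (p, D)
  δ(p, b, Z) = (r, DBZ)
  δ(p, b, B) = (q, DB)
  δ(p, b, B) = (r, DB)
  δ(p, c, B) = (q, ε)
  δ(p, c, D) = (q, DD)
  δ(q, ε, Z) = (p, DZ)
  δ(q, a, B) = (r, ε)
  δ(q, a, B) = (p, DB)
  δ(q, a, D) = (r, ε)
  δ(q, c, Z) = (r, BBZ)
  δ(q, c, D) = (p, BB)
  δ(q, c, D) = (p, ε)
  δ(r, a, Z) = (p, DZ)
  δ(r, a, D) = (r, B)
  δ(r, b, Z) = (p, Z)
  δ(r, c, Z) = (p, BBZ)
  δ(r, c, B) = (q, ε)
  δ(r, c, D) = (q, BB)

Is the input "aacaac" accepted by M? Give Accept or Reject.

Reject

No computation consumes all input and reaches a final state.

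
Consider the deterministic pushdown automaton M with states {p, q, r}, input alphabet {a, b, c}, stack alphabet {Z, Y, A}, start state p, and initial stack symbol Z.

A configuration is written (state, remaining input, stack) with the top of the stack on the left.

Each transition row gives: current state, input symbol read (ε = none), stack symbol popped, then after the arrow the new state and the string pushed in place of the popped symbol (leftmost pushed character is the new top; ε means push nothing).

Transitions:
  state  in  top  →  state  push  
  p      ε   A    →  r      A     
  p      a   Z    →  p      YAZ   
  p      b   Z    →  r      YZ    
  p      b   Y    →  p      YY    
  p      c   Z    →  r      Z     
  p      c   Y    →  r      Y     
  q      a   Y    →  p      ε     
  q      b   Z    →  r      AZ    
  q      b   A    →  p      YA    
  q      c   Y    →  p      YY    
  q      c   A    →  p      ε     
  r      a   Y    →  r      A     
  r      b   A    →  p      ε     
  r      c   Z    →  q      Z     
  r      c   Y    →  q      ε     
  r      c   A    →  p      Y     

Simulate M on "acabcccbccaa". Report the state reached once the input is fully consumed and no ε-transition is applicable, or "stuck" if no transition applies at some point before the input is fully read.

(p, acabcccbccaa, Z)
  read a, top Z: go to p, push YAZ → (p, cabcccbccaa, YAZ)
  read c, top Y: go to r, push Y → (r, abcccbccaa, YAZ)
  read a, top Y: go to r, push A → (r, bcccbccaa, AAZ)
  read b, top A: go to p, push ε → (p, cccbccaa, AZ)
  ε-move, top A: go to r, push A → (r, cccbccaa, AZ)
  read c, top A: go to p, push Y → (p, ccbccaa, YZ)
  read c, top Y: go to r, push Y → (r, cbccaa, YZ)
  read c, top Y: go to q, push ε → (q, bccaa, Z)
  read b, top Z: go to r, push AZ → (r, ccaa, AZ)
  read c, top A: go to p, push Y → (p, caa, YZ)
  read c, top Y: go to r, push Y → (r, aa, YZ)
  read a, top Y: go to r, push A → (r, a, AZ)
No transition for (r, a, top A); M blocks with input a remaining.

stuck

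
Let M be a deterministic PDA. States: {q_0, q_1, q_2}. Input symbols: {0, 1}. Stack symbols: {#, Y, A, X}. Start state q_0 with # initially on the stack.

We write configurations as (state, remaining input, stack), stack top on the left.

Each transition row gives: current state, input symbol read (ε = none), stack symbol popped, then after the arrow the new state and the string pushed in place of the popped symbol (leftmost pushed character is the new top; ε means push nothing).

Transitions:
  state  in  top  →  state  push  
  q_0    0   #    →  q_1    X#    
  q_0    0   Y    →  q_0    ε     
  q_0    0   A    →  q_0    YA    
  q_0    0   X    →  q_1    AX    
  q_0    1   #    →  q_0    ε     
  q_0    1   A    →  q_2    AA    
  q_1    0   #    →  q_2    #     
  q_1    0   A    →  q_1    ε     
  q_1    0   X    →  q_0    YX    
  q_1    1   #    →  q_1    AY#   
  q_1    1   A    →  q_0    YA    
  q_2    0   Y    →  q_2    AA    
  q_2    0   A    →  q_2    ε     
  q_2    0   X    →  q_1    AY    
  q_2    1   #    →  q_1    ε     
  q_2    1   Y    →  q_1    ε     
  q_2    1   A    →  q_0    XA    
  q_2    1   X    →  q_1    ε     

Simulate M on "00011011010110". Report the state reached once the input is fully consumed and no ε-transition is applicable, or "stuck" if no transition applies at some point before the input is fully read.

(q_0, 00011011010110, #) ⊢ (q_1, 0011011010110, X#) ⊢ (q_0, 011011010110, YX#) ⊢ (q_0, 11011010110, X#)
No transition for (q_0, 1, top X); M blocks with input 11011010110 remaining.

stuck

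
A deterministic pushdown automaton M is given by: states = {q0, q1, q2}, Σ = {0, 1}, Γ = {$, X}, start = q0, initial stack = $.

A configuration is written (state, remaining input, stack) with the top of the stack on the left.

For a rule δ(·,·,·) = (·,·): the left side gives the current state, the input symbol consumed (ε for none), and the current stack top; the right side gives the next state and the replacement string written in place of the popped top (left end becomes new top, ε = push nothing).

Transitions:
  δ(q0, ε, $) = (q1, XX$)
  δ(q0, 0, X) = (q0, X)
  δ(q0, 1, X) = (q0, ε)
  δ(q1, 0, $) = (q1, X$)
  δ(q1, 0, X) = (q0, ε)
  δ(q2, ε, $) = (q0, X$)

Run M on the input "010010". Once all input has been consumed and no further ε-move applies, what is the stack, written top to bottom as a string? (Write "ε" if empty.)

(q0, 010010, $)
  ε-move, top $: go to q1, push XX$ → (q1, 010010, XX$)
  read 0, top X: go to q0, push ε → (q0, 10010, X$)
  read 1, top X: go to q0, push ε → (q0, 0010, $)
  ε-move, top $: go to q1, push XX$ → (q1, 0010, XX$)
  read 0, top X: go to q0, push ε → (q0, 010, X$)
  read 0, top X: go to q0, push X → (q0, 10, X$)
  read 1, top X: go to q0, push ε → (q0, 0, $)
  ε-move, top $: go to q1, push XX$ → (q1, 0, XX$)
  read 0, top X: go to q0, push ε → (q0, ε, X$)
All input consumed in state q0 with stack X$.

X$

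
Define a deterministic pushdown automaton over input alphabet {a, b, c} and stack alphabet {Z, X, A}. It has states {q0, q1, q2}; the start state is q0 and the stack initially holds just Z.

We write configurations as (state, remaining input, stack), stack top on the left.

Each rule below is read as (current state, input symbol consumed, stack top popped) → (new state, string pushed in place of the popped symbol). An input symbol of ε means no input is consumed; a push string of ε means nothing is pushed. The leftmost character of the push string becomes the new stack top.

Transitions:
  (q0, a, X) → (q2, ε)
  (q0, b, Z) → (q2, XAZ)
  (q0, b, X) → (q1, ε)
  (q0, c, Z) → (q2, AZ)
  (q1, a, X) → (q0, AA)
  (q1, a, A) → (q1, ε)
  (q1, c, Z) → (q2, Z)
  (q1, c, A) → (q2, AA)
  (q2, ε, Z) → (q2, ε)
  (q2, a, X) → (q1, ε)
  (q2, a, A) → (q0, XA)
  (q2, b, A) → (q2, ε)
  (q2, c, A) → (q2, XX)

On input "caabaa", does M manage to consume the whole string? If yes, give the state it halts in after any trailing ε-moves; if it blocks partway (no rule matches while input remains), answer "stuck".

(q0, caabaa, Z)
  read c, top Z: go to q2, push AZ → (q2, aabaa, AZ)
  read a, top A: go to q0, push XA → (q0, abaa, XAZ)
  read a, top X: go to q2, push ε → (q2, baa, AZ)
  read b, top A: go to q2, push ε → (q2, aa, Z)
  ε-move, top Z: go to q2, push ε → (q2, aa, ε)
No transition for (q2, a, top ε); M blocks with input aa remaining.

stuck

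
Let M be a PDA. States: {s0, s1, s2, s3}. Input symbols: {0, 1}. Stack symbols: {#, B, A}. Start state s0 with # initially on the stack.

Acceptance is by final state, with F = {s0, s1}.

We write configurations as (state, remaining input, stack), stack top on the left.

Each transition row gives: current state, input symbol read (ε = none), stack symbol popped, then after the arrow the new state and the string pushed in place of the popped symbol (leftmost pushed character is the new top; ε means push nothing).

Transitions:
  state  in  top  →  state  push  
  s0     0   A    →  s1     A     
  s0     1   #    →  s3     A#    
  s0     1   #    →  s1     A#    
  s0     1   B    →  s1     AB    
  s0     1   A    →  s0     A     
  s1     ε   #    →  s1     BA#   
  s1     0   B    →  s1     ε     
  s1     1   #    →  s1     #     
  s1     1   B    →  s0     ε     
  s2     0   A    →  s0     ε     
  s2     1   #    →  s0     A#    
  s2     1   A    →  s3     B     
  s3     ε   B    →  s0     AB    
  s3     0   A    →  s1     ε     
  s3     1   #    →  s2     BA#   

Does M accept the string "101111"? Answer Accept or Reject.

Accept

One accepting computation: (s0, 101111, #) ⊢ (s3, 01111, A#) ⊢ (s1, 1111, #) ⊢ (s1, 111, #) ⊢ (s1, 11, #) ⊢ (s1, 1, #) ⊢ (s1, ε, #)
All input consumed and state s1 ∈ F.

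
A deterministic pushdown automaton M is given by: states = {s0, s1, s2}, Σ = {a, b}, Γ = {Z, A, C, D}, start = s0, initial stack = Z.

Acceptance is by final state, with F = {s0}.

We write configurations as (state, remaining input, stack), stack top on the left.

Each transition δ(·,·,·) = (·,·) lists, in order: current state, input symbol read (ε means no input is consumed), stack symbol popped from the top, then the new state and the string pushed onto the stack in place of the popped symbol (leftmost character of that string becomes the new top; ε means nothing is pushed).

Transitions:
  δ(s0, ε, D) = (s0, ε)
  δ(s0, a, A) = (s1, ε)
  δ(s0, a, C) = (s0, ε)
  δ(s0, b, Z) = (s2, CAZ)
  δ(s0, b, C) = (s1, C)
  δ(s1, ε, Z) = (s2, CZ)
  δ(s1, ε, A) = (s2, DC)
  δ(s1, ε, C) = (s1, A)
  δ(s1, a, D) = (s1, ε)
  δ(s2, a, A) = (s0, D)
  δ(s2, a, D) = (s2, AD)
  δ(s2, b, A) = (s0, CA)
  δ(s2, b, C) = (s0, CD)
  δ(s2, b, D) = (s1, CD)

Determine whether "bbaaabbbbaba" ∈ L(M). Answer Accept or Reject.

(s0, bbaaabbbbaba, Z) ⊢ (s2, baaabbbbaba, CAZ) ⊢ (s0, aaabbbbaba, CDAZ) ⊢ (s0, aabbbbaba, DAZ) ⊢ (s0, aabbbbaba, AZ) ⊢ (s1, abbbbaba, Z) ⊢ (s2, abbbbaba, CZ)
No transition applies at (s2, abbbbaba, CZ); input not fully consumed.

Reject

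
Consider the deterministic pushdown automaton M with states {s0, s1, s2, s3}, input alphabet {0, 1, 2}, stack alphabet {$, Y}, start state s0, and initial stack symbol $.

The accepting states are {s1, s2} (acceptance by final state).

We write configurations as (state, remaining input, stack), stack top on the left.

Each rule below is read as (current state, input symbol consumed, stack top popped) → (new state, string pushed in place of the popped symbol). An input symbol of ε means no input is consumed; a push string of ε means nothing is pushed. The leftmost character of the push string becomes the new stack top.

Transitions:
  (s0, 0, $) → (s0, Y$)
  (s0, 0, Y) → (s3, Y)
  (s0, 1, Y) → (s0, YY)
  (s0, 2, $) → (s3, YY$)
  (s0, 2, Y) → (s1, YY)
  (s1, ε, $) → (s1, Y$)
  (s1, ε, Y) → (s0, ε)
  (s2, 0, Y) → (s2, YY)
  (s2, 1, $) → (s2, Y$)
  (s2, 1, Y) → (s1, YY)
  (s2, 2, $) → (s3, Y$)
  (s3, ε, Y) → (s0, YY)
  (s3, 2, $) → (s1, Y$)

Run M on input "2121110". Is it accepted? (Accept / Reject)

(s0, 2121110, $)
  read 2, top $: go to s3, push YY$ → (s3, 121110, YY$)
  ε-move, top Y: go to s0, push YY → (s0, 121110, YYY$)
  read 1, top Y: go to s0, push YY → (s0, 21110, YYYY$)
  read 2, top Y: go to s1, push YY → (s1, 1110, YYYYY$)
  ε-move, top Y: go to s0, push ε → (s0, 1110, YYYY$)
  read 1, top Y: go to s0, push YY → (s0, 110, YYYYY$)
  read 1, top Y: go to s0, push YY → (s0, 10, YYYYYY$)
  read 1, top Y: go to s0, push YY → (s0, 0, YYYYYYY$)
  read 0, top Y: go to s3, push Y → (s3, ε, YYYYYYY$)
  ε-move, top Y: go to s0, push YY → (s0, ε, YYYYYYYY$)
All input consumed; state s0 ∉ F and no further ε-move applies.

Reject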